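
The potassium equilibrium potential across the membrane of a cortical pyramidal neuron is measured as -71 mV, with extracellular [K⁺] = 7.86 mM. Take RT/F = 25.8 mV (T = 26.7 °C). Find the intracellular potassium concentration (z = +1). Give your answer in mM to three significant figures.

123 mM

Nernst: E = (25.8/1) · ln([out]/[in]), so ln([out]/[in]) = -71.0 × 1 / 25.8 = -2.7519.
[out]/[in] = e^(-2.7519) = 0.0638.
[in] = 7.86 / 0.0638 = 123.2 mM.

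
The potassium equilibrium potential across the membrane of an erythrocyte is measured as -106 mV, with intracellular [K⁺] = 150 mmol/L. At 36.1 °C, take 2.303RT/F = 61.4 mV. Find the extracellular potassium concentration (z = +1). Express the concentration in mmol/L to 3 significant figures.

Nernst: E = (61.4/1) · log₁₀([out]/[in]), so log₁₀([out]/[in]) = -106.0 × 1 / 61.4 = -1.7264.
[out]/[in] = 10^(-1.7264) = 0.01878.
[out] = 0.01878 × 150 = 2.816 mmol/L.

2.82 mmol/L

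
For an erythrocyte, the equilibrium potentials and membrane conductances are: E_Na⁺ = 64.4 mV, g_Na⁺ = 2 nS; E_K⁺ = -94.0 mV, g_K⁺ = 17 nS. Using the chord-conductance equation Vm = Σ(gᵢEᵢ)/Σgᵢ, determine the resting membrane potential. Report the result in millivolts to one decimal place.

-77.3 mV

Σ gᵢEᵢ = 2·(64.4) + 17·(-94.0) = -1469.20
Σ gᵢ = 2 + 17 = 19
Vm = -1469.20 / 19 = -77.33 mV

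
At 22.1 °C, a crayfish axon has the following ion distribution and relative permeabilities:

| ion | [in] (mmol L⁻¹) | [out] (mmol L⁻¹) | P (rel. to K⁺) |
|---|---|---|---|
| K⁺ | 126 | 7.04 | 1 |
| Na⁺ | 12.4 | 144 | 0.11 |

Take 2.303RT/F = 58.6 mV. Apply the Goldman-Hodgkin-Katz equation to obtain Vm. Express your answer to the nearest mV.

-44 mV

Vm = 58.6 · log₁₀[(Σ P·[cation]ₒ + Σ P·[anion]ᵢ) / (Σ P·[cation]ᵢ + Σ P·[anion]ₒ)]
Numerator = 1×7.04 + 0.11×144 = 22.88
Denominator = 1×126 + 0.11×12.4 = 127.4
Vm = 58.6 · log₁₀(0.17964) = 58.6 × (-0.7456) = -43.69 mV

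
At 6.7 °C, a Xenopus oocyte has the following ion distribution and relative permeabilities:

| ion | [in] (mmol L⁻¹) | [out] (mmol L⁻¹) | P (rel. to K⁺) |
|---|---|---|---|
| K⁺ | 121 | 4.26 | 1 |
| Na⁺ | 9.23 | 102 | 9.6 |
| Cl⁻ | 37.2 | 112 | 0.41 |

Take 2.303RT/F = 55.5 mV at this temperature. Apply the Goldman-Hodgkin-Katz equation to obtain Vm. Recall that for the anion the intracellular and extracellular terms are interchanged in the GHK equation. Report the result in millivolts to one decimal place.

32.9 mV

Vm = 55.5 · log₁₀[(Σ P·[cation]ₒ + Σ P·[anion]ᵢ) / (Σ P·[cation]ᵢ + Σ P·[anion]ₒ)]
Numerator = 1×4.26 + 9.6×102 + 0.41×37.2 = 998.7
Denominator = 1×121 + 9.6×9.23 + 0.41×112 = 255.5
Vm = 55.5 · log₁₀(3.9084) = 55.5 × (0.5920) = 32.86 mV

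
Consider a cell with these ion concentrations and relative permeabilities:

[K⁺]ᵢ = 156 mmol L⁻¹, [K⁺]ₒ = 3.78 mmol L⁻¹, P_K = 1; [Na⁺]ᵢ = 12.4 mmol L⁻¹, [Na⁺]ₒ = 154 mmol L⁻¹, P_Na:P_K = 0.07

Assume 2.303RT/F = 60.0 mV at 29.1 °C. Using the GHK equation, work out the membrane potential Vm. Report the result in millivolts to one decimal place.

Vm = 60.0 · log₁₀[(Σ P·[cation]ₒ + Σ P·[anion]ᵢ) / (Σ P·[cation]ᵢ + Σ P·[anion]ₒ)]
Numerator = 1×3.78 + 0.07×154 = 14.56
Denominator = 1×156 + 0.07×12.4 = 156.9
Vm = 60.0 · log₁₀(0.092817) = 60.0 × (-1.0324) = -61.94 mV

-61.9 mV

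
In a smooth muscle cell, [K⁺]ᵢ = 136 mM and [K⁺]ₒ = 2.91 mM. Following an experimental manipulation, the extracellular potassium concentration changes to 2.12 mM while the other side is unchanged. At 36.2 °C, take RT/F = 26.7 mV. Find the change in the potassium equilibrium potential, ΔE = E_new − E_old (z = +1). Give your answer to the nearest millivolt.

E_old = (26.7/1)·ln(2.91/136) = -102.65 mV
E_new = (26.7/1)·ln(2.12/136) = -111.11 mV
ΔE = -111.11 − (-102.65) = -8.46 mV

-8 mV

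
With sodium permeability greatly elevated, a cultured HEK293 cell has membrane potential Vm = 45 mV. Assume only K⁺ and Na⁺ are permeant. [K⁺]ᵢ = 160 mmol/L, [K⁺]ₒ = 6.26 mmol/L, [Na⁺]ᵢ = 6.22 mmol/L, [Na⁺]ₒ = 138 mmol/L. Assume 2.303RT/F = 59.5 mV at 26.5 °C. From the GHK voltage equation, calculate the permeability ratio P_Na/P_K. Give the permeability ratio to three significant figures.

Let α = P_Na/P_K. GHK: Vm = 59.5·log₁₀[(Kₒ + α·Naₒ)/(Kᵢ + α·Naᵢ)].
10^(Vm/59.5) = 10^(45.0/59.5) = 5.7056
So 5.7056·(Kᵢ + α·Naᵢ) = Kₒ + α·Naₒ → α = (5.7056·160.0 − 6.26) / (138.0 − 5.7056·6.22)
α = (912.9 − 6.26) / (138.0 − 35.49) = 906.6/102.5 = 8.844

8.84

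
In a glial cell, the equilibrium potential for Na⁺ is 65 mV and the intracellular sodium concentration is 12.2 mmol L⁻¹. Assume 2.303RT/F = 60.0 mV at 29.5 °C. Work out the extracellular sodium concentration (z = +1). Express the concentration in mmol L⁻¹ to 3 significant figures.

148 mmol L⁻¹

Nernst: E = (60.0/1) · log₁₀([out]/[in]), so log₁₀([out]/[in]) = 65.0 × 1 / 60.0 = 1.0833.
[out]/[in] = 10^(1.0833) = 12.12.
[out] = 12.12 × 12.2 = 147.8 mmol L⁻¹.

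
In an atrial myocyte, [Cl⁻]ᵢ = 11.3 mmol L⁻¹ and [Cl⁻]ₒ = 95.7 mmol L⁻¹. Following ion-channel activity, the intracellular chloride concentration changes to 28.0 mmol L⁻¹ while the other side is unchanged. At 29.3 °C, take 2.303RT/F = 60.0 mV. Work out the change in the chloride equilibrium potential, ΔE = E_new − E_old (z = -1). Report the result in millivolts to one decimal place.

23.6 mV

E_old = (60.0/-1)·log₁₀(95.7/11.3) = -55.67 mV
E_new = (60.0/-1)·log₁₀(95.7/28.0) = -32.03 mV
ΔE = -32.03 − (-55.67) = 23.64 mV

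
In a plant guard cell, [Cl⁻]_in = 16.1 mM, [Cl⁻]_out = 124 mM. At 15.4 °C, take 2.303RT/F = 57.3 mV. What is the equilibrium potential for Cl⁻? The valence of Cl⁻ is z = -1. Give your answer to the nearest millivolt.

E = (57.3/z) · log₁₀([Cl⁻]_out/[Cl⁻]_in) with z = -1.
For an anion, dividing by z = -1 reverses the sign.
= (57.3/-1) · log₁₀(124/16.1) = -57.30 · log₁₀(7.702)
= -57.30 · (0.8866) = -50.80 mV

-51 mV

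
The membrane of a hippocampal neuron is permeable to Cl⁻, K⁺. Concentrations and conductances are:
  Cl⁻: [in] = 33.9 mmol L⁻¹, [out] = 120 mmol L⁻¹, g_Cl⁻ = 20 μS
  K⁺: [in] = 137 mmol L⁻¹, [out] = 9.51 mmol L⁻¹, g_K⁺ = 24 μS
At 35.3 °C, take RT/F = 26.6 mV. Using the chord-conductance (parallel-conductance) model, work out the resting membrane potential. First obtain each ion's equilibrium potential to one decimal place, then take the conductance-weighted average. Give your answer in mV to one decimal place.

E_Cl⁻ = (26.6/-1)·ln(120/33.9) = -33.6 mV
E_K⁺ = (26.6/1)·ln(9.51/137) = -71.0 mV
Vm = (Σ gᵢEᵢ)/(Σ gᵢ) = (20·-33.6 + 24·-71.0) / (20 + 24)
= -2376.00 / 44 = -54.00 mV

-54.0 mV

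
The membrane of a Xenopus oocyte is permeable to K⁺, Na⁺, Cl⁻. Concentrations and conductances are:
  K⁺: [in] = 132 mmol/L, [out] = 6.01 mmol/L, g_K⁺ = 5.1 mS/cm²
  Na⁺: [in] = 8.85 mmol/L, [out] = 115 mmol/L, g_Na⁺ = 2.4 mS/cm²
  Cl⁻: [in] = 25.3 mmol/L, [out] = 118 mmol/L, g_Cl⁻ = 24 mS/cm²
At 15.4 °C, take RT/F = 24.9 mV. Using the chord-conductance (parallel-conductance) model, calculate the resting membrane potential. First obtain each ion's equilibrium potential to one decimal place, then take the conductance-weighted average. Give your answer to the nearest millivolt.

-37 mV

E_K⁺ = (24.9/1)·ln(6.01/132) = -76.9 mV
E_Na⁺ = (24.9/1)·ln(115/8.85) = 63.9 mV
E_Cl⁻ = (24.9/-1)·ln(118/25.3) = -38.3 mV
Vm = (Σ gᵢEᵢ)/(Σ gᵢ) = (5.1·-76.9 + 2.4·63.9 + 24·-38.3) / (5.1 + 2.4 + 24)
= -1158.03 / 31.5 = -36.76 mV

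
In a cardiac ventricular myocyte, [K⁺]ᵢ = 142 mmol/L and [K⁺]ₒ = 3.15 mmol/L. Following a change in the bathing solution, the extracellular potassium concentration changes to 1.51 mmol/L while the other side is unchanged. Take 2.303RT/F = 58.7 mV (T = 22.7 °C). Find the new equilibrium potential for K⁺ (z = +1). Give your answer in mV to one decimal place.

After the shift: [K⁺]_out = 1.51, [K⁺]_in = 142 mmol/L.
E_new = (58.7/1)·log₁₀(1.51/142) = 58.70 · (-1.9733) = -115.83 mV

-115.8 mV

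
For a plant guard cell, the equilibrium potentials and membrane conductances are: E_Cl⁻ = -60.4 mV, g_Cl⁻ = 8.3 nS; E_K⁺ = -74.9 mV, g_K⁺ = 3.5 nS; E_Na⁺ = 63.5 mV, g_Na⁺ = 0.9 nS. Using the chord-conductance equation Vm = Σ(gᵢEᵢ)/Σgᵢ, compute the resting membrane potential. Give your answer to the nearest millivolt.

-56 mV

Σ gᵢEᵢ = 8.3·(-60.4) + 3.5·(-74.9) + 0.9·(63.5) = -706.32
Σ gᵢ = 8.3 + 3.5 + 0.9 = 12.7
Vm = -706.32 / 12.7 = -55.62 mV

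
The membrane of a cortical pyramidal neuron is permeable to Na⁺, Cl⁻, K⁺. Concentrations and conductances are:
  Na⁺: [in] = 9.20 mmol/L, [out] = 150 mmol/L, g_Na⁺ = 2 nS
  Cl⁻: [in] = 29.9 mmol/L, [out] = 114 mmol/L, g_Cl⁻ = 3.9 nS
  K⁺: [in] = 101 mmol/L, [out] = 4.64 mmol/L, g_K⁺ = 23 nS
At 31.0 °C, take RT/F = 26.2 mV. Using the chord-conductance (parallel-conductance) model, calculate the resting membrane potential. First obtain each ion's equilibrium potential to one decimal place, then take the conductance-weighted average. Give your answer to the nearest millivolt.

-64 mV

E_Na⁺ = (26.2/1)·ln(150/9.20) = 73.1 mV
E_Cl⁻ = (26.2/-1)·ln(114/29.9) = -35.1 mV
E_K⁺ = (26.2/1)·ln(4.64/101) = -80.7 mV
Vm = (Σ gᵢEᵢ)/(Σ gᵢ) = (2·73.1 + 3.9·-35.1 + 23·-80.7) / (2 + 3.9 + 23)
= -1846.79 / 28.9 = -63.90 mV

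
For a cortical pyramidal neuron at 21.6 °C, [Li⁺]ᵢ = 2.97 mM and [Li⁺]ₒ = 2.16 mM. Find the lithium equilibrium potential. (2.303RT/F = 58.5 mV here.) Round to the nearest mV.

E = (58.5/z) · log₁₀([Li⁺]_out/[Li⁺]_in) with z = +1.
= (58.5/1) · log₁₀(2.16/2.97) = 58.50 · log₁₀(0.7273)
= 58.50 · (-0.1383) = -8.09 mV

-8 mV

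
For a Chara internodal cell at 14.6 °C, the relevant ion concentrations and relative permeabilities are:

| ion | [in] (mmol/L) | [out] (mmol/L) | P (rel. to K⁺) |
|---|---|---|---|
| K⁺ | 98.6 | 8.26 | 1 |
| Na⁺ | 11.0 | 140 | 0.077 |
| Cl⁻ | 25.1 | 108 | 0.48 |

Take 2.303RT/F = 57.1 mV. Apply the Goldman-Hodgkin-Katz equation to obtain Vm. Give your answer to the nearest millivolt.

Vm = 57.1 · log₁₀[(Σ P·[cation]ₒ + Σ P·[anion]ᵢ) / (Σ P·[cation]ᵢ + Σ P·[anion]ₒ)]
Numerator = 1×8.26 + 0.077×140 + 0.48×25.1 = 31.09
Denominator = 1×98.6 + 0.077×11.0 + 0.48×108 = 151.3
Vm = 57.1 · log₁₀(0.20549) = 57.1 × (-0.6872) = -39.24 mV

-39 mV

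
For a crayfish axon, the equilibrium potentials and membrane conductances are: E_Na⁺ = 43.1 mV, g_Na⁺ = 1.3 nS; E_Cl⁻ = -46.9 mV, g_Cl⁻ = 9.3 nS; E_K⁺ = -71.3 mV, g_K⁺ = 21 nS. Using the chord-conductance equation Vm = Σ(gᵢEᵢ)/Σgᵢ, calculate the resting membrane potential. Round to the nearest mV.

Σ gᵢEᵢ = 1.3·(43.1) + 9.3·(-46.9) + 21·(-71.3) = -1877.44
Σ gᵢ = 1.3 + 9.3 + 21 = 31.6
Vm = -1877.44 / 31.6 = -59.41 mV

-59 mV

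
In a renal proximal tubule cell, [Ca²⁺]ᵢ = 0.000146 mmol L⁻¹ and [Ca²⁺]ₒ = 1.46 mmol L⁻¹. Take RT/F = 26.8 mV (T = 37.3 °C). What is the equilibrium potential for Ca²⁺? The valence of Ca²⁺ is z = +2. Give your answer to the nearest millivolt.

123 mV

E = (26.8/z) · ln([Ca²⁺]_out/[Ca²⁺]_in) with z = +2.
= (26.8/2) · ln(1.46/0.000146) = 13.40 · ln(1e+04)
= 13.40 · (9.2103) = 123.42 mV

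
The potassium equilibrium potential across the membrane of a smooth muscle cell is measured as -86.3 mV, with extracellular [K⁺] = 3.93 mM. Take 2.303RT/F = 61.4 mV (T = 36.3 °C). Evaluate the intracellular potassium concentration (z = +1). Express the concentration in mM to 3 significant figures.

100 mM

Nernst: E = (61.4/1) · log₁₀([out]/[in]), so log₁₀([out]/[in]) = -86.3 × 1 / 61.4 = -1.4055.
[out]/[in] = 10^(-1.4055) = 0.03931.
[in] = 3.93 / 0.03931 = 99.98 mM.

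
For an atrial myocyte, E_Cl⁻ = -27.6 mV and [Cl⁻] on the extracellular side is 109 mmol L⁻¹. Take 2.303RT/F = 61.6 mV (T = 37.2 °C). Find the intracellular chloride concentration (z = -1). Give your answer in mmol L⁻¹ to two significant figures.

Nernst: E = (61.6/-1) · log₁₀([out]/[in]), so log₁₀([out]/[in]) = -27.6 × -1 / 61.6 = 0.4481.
[out]/[in] = 10^(0.4481) = 2.806.
[in] = 109 / 2.806 = 38.85 mmol L⁻¹.

39 mmol L⁻¹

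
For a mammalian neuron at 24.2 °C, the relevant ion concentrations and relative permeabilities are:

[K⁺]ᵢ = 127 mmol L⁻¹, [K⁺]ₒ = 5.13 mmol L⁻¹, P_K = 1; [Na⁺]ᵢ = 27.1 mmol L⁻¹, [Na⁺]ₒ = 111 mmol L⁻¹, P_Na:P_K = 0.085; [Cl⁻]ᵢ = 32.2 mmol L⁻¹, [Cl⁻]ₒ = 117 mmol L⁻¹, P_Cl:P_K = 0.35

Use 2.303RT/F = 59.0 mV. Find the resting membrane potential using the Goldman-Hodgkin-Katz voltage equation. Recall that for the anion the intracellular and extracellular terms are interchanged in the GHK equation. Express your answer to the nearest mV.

Vm = 59.0 · log₁₀[(Σ P·[cation]ₒ + Σ P·[anion]ᵢ) / (Σ P·[cation]ᵢ + Σ P·[anion]ₒ)]
Numerator = 1×5.13 + 0.085×111 + 0.35×32.2 = 25.84
Denominator = 1×127 + 0.085×27.1 + 0.35×117 = 170.3
Vm = 59.0 · log₁₀(0.15174) = 59.0 × (-0.8189) = -48.31 mV

-48 mV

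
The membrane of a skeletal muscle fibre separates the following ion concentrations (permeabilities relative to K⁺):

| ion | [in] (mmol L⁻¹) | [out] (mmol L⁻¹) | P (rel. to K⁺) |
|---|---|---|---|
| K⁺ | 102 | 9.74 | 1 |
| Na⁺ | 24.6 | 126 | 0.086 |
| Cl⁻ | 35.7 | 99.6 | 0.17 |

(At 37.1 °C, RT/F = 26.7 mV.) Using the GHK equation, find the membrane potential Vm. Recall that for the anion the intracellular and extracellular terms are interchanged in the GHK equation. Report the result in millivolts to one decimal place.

-40.4 mV

Vm = 26.7 · ln[(Σ P·[cation]ₒ + Σ P·[anion]ᵢ) / (Σ P·[cation]ᵢ + Σ P·[anion]ₒ)]
Numerator = 1×9.74 + 0.086×126 + 0.17×35.7 = 26.65
Denominator = 1×102 + 0.086×24.6 + 0.17×99.6 = 121
Vm = 26.7 · ln(0.22012) = 26.7 × (-1.5136) = -40.41 mV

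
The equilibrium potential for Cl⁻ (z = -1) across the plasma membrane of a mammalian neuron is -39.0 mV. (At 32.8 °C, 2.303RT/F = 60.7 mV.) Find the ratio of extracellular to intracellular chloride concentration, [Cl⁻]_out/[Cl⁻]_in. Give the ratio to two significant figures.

log₁₀([out]/[in]) = E·z/(60.7) = -39.0 × -1 / 60.7 = 0.6425
[out]/[in] = 10^(0.6425) = 4.39

4.4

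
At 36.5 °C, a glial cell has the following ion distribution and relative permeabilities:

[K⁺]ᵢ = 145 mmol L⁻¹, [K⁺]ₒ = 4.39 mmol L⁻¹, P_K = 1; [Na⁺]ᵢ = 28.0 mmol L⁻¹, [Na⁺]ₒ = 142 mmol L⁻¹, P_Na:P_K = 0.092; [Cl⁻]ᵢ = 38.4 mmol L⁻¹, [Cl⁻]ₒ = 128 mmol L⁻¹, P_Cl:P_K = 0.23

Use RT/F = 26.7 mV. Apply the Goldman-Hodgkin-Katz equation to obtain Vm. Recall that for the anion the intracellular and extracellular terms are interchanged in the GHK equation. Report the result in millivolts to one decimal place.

-50.9 mV

Vm = 26.7 · ln[(Σ P·[cation]ₒ + Σ P·[anion]ᵢ) / (Σ P·[cation]ᵢ + Σ P·[anion]ₒ)]
Numerator = 1×4.39 + 0.092×142 + 0.23×38.4 = 26.29
Denominator = 1×145 + 0.092×28.0 + 0.23×128 = 177
Vm = 26.7 · ln(0.1485) = 26.7 × (-1.9072) = -50.92 mV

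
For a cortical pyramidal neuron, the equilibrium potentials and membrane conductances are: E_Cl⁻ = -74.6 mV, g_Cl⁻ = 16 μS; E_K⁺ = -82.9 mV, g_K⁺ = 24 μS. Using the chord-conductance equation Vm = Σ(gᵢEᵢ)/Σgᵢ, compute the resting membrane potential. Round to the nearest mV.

Σ gᵢEᵢ = 16·(-74.6) + 24·(-82.9) = -3183.20
Σ gᵢ = 16 + 24 = 40
Vm = -3183.20 / 40 = -79.58 mV

-80 mV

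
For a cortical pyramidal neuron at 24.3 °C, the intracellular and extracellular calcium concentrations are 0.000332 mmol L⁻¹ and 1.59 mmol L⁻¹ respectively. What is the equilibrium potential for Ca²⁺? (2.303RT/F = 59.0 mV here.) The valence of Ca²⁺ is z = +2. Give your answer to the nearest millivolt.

109 mV

E = (59.0/z) · log₁₀([Ca²⁺]_out/[Ca²⁺]_in) with z = +2.
= (59.0/2) · log₁₀(1.59/0.000332) = 29.50 · log₁₀(4789)
= 29.50 · (3.6803) = 108.57 mV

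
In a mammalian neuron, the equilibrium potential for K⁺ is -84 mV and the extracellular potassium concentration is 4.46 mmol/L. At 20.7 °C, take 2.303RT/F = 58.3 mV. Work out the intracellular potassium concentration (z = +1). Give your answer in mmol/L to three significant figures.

Nernst: E = (58.3/1) · log₁₀([out]/[in]), so log₁₀([out]/[in]) = -84.0 × 1 / 58.3 = -1.4408.
[out]/[in] = 10^(-1.4408) = 0.03624.
[in] = 4.46 / 0.03624 = 123.1 mmol/L.

123 mmol/L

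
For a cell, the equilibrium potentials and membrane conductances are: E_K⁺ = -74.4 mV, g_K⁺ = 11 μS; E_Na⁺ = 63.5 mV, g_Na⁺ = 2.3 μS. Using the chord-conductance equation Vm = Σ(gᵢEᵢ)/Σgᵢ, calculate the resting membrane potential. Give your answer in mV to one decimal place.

Σ gᵢEᵢ = 11·(-74.4) + 2.3·(63.5) = -672.35
Σ gᵢ = 11 + 2.3 = 13.3
Vm = -672.35 / 13.3 = -50.55 mV

-50.6 mV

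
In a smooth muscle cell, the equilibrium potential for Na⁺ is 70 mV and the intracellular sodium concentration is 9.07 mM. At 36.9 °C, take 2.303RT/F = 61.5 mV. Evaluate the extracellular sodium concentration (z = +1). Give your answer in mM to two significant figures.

120 mM

Nernst: E = (61.5/1) · log₁₀([out]/[in]), so log₁₀([out]/[in]) = 70.0 × 1 / 61.5 = 1.1382.
[out]/[in] = 10^(1.1382) = 13.75.
[out] = 13.75 × 9.07 = 124.7 mM.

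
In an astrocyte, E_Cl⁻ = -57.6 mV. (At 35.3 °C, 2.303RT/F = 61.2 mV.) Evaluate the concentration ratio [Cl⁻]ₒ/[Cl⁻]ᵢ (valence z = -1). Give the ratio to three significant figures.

log₁₀([out]/[in]) = E·z/(61.2) = -57.6 × -1 / 61.2 = 0.9412
[out]/[in] = 10^(0.9412) = 8.733

8.73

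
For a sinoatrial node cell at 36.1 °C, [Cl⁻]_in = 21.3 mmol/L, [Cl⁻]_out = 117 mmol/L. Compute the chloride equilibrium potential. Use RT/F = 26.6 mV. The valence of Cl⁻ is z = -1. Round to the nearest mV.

E = (26.6/z) · ln([Cl⁻]_out/[Cl⁻]_in) with z = -1.
For an anion, dividing by z = -1 reverses the sign.
= (26.6/-1) · ln(117/21.3) = -26.60 · ln(5.493)
= -26.60 · (1.7035) = -45.31 mV

-45 mV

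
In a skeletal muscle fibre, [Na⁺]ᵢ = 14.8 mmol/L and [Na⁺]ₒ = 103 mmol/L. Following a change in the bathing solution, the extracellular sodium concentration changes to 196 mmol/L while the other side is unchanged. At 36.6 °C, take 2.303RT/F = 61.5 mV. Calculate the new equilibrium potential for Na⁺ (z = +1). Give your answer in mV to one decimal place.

After the shift: [Na⁺]_out = 196, [Na⁺]_in = 14.8 mmol/L.
E_new = (61.5/1)·log₁₀(196/14.8) = 61.50 · (1.1220) = 69.00 mV

69.0 mV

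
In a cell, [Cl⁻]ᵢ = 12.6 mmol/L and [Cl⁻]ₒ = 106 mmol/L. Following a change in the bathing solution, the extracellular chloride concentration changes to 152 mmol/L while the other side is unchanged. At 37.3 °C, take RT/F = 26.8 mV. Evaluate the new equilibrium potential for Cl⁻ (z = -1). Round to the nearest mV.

After the shift: [Cl⁻]_out = 152, [Cl⁻]_in = 12.6 mmol/L.
E_new = (26.8/-1)·ln(152/12.6) = -26.80 · (2.4902) = -66.74 mV

-67 mV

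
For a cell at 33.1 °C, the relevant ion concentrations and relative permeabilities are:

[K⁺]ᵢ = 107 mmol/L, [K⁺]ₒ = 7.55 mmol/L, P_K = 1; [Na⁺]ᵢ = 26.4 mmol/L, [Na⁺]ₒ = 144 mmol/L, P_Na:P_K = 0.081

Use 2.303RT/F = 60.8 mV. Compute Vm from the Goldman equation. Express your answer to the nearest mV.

-46 mV

Vm = 60.8 · log₁₀[(Σ P·[cation]ₒ + Σ P·[anion]ᵢ) / (Σ P·[cation]ᵢ + Σ P·[anion]ₒ)]
Numerator = 1×7.55 + 0.081×144 = 19.21
Denominator = 1×107 + 0.081×26.4 = 109.1
Vm = 60.8 · log₁₀(0.17605) = 60.8 × (-0.7544) = -45.87 mV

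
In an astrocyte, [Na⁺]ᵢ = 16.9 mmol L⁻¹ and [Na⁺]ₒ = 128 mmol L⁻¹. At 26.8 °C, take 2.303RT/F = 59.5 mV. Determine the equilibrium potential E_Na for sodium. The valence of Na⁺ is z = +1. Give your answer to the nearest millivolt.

52 mV

E = (59.5/z) · log₁₀([Na⁺]_out/[Na⁺]_in) with z = +1.
= (59.5/1) · log₁₀(128/16.9) = 59.50 · log₁₀(7.574)
= 59.50 · (0.8793) = 52.32 mV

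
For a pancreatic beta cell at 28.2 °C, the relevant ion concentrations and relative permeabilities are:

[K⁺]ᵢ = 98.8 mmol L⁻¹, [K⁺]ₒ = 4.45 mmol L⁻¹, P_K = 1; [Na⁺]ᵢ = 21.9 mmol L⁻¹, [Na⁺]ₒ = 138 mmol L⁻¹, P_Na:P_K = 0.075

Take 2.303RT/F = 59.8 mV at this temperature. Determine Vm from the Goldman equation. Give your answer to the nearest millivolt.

-50 mV

Vm = 59.8 · log₁₀[(Σ P·[cation]ₒ + Σ P·[anion]ᵢ) / (Σ P·[cation]ᵢ + Σ P·[anion]ₒ)]
Numerator = 1×4.45 + 0.075×138 = 14.8
Denominator = 1×98.8 + 0.075×21.9 = 100.4
Vm = 59.8 · log₁₀(0.14735) = 59.8 × (-0.8317) = -49.73 mV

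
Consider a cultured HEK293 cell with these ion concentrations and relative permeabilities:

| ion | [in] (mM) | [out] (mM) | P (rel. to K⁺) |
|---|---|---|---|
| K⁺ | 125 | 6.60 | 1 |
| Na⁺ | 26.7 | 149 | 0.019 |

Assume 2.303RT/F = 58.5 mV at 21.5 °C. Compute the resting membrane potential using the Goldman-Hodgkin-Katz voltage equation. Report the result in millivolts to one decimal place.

-65.8 mV

Vm = 58.5 · log₁₀[(Σ P·[cation]ₒ + Σ P·[anion]ᵢ) / (Σ P·[cation]ᵢ + Σ P·[anion]ₒ)]
Numerator = 1×6.60 + 0.019×149 = 9.431
Denominator = 1×125 + 0.019×26.7 = 125.5
Vm = 58.5 · log₁₀(0.075143) = 58.5 × (-1.1241) = -65.76 mV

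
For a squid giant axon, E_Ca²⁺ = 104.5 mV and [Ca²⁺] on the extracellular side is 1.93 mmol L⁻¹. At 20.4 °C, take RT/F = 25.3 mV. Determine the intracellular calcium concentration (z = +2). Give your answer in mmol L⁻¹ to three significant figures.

0.000499 mmol L⁻¹

Nernst: E = (25.3/2) · ln([out]/[in]), so ln([out]/[in]) = 104.5 × 2 / 25.3 = 8.2609.
[out]/[in] = e^(8.2609) = 3869.
[in] = 1.93 / 3869 = 0.0004988 mmol L⁻¹.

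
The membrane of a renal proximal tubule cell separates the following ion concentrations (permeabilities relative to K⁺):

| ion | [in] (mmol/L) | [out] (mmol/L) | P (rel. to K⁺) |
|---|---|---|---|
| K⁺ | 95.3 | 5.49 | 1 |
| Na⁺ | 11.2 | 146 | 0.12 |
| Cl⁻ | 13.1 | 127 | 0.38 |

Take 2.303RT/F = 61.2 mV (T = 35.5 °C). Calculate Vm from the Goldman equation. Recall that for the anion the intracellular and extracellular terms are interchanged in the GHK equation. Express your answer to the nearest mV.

Vm = 61.2 · log₁₀[(Σ P·[cation]ₒ + Σ P·[anion]ᵢ) / (Σ P·[cation]ᵢ + Σ P·[anion]ₒ)]
Numerator = 1×5.49 + 0.12×146 + 0.38×13.1 = 27.99
Denominator = 1×95.3 + 0.12×11.2 + 0.38×127 = 144.9
Vm = 61.2 · log₁₀(0.19315) = 61.2 × (-0.7141) = -43.70 mV

-44 mV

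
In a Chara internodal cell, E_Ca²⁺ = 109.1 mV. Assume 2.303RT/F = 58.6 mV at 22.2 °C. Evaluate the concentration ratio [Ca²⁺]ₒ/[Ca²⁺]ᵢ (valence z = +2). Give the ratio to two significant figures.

log₁₀([out]/[in]) = E·z/(58.6) = 109.1 × 2 / 58.6 = 3.7235
[out]/[in] = 10^(3.7235) = 5291

5300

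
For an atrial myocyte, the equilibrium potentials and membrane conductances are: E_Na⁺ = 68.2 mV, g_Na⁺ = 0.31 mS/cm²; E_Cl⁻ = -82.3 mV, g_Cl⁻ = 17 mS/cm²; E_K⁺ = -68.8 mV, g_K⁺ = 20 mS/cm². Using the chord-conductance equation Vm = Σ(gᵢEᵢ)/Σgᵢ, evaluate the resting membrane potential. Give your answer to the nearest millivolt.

-74 mV

Σ gᵢEᵢ = 0.31·(68.2) + 17·(-82.3) + 20·(-68.8) = -2753.96
Σ gᵢ = 0.31 + 17 + 20 = 37.31
Vm = -2753.96 / 37.31 = -73.81 mV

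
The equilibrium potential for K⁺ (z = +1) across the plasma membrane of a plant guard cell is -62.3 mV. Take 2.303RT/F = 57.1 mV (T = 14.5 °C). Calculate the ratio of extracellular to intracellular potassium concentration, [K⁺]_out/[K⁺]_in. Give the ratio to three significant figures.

0.0811

log₁₀([out]/[in]) = E·z/(57.1) = -62.3 × 1 / 57.1 = -1.0911
[out]/[in] = 10^(-1.0911) = 0.08108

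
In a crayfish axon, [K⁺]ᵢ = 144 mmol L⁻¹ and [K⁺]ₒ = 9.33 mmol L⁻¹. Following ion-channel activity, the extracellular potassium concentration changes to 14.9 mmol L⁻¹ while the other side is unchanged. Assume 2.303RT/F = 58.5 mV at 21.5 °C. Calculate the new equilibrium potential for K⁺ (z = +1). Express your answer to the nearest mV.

-58 mV

After the shift: [K⁺]_out = 14.9, [K⁺]_in = 144 mmol L⁻¹.
E_new = (58.5/1)·log₁₀(14.9/144) = 58.50 · (-0.9852) = -57.63 mV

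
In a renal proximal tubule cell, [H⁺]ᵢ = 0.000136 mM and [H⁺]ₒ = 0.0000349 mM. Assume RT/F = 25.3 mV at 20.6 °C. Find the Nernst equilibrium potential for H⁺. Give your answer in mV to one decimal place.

-34.4 mV

E = (25.3/z) · ln([H⁺]_out/[H⁺]_in) with z = +1.
= (25.3/1) · ln(0.0000349/0.000136) = 25.30 · ln(0.2566)
= 25.30 · (-1.3602) = -34.41 mV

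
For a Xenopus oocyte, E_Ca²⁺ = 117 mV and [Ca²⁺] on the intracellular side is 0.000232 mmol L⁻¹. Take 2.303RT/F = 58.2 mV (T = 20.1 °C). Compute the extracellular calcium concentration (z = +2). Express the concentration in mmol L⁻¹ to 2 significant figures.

Nernst: E = (58.2/2) · log₁₀([out]/[in]), so log₁₀([out]/[in]) = 117.0 × 2 / 58.2 = 4.0206.
[out]/[in] = 10^(4.0206) = 1.049e+04.
[out] = 1.049e+04 × 0.000232 = 2.433 mmol L⁻¹.

2.4 mmol L⁻¹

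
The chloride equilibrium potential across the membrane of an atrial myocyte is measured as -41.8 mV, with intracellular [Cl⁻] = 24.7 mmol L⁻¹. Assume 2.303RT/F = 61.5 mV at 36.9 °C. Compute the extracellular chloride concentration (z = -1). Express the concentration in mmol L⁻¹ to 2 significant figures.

Nernst: E = (61.5/-1) · log₁₀([out]/[in]), so log₁₀([out]/[in]) = -41.8 × -1 / 61.5 = 0.6797.
[out]/[in] = 10^(0.6797) = 4.783.
[out] = 4.783 × 24.7 = 118.1 mmol L⁻¹.

120 mmol L⁻¹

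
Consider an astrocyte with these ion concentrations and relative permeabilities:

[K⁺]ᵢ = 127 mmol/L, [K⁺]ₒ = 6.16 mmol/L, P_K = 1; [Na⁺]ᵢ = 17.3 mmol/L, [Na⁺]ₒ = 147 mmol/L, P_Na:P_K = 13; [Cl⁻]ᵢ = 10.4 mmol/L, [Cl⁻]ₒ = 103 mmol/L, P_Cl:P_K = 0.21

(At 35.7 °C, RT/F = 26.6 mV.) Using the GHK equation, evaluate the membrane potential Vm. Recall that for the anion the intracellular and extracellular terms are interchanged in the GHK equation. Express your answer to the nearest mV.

Vm = 26.6 · ln[(Σ P·[cation]ₒ + Σ P·[anion]ᵢ) / (Σ P·[cation]ᵢ + Σ P·[anion]ₒ)]
Numerator = 1×6.16 + 13×147 + 0.21×10.4 = 1919
Denominator = 1×127 + 13×17.3 + 0.21×103 = 373.5
Vm = 26.6 · ln(5.1384) = 26.6 × (1.6367) = 43.54 mV

44 mV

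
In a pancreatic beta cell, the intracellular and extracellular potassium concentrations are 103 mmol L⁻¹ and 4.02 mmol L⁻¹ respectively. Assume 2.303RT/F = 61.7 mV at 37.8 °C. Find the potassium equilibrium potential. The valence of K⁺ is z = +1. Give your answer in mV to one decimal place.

-86.9 mV

E = (61.7/z) · log₁₀([K⁺]_out/[K⁺]_in) with z = +1.
= (61.7/1) · log₁₀(4.02/103) = 61.70 · log₁₀(0.03903)
= 61.70 · (-1.4086) = -86.91 mV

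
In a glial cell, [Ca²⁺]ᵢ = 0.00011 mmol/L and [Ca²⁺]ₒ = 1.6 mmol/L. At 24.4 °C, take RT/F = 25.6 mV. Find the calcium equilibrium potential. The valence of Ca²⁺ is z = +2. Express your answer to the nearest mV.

123 mV

E = (25.6/z) · ln([Ca²⁺]_out/[Ca²⁺]_in) with z = +2.
= (25.6/2) · ln(1.6/0.00011) = 12.80 · ln(1.455e+04)
= 12.80 · (9.5850) = 122.69 mV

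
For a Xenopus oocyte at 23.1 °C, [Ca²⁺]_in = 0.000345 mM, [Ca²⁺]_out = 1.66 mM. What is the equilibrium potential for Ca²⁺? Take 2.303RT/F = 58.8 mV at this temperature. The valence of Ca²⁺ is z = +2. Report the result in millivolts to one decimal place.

108.3 mV

E = (58.8/z) · log₁₀([Ca²⁺]_out/[Ca²⁺]_in) with z = +2.
= (58.8/2) · log₁₀(1.66/0.000345) = 29.40 · log₁₀(4812)
= 29.40 · (3.6823) = 108.26 mV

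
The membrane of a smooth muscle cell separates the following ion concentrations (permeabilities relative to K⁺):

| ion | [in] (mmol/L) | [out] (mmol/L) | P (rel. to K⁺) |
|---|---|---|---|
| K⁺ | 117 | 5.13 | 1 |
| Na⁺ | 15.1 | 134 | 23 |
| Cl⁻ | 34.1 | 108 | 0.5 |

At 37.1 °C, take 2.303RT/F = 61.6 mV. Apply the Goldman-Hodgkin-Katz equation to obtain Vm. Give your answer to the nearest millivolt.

Vm = 61.6 · log₁₀[(Σ P·[cation]ₒ + Σ P·[anion]ᵢ) / (Σ P·[cation]ᵢ + Σ P·[anion]ₒ)]
Numerator = 1×5.13 + 23×134 + 0.5×34.1 = 3104
Denominator = 1×117 + 23×15.1 + 0.5×108 = 518.3
Vm = 61.6 · log₁₀(5.9892) = 61.6 × (0.7774) = 47.89 mV

48 mV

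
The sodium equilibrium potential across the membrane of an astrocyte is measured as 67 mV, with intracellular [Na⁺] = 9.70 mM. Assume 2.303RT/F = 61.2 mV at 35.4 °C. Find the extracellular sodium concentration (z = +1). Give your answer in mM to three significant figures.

Nernst: E = (61.2/1) · log₁₀([out]/[in]), so log₁₀([out]/[in]) = 67.0 × 1 / 61.2 = 1.0948.
[out]/[in] = 10^(1.0948) = 12.44.
[out] = 12.44 × 9.70 = 120.7 mM.

121 mM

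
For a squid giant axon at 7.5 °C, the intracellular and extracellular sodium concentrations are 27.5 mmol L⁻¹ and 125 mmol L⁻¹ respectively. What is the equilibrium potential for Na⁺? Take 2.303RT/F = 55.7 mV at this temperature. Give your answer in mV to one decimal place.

E = (55.7/z) · log₁₀([Na⁺]_out/[Na⁺]_in) with z = +1.
= (55.7/1) · log₁₀(125/27.5) = 55.70 · log₁₀(4.545)
= 55.70 · (0.6576) = 36.63 mV

36.6 mV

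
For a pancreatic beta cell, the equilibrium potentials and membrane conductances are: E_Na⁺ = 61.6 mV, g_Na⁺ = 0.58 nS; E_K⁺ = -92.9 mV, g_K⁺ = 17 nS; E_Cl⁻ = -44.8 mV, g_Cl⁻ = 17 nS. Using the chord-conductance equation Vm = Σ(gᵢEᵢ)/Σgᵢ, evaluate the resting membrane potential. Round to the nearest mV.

Σ gᵢEᵢ = 0.58·(61.6) + 17·(-92.9) + 17·(-44.8) = -2305.17
Σ gᵢ = 0.58 + 17 + 17 = 34.58
Vm = -2305.17 / 34.58 = -66.66 mV

-67 mV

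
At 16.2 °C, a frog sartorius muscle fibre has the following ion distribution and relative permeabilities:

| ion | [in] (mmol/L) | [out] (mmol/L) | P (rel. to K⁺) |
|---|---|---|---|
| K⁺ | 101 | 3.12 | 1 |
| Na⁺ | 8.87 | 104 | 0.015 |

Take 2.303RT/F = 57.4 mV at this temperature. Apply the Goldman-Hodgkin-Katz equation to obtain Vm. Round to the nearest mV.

Vm = 57.4 · log₁₀[(Σ P·[cation]ₒ + Σ P·[anion]ᵢ) / (Σ P·[cation]ᵢ + Σ P·[anion]ₒ)]
Numerator = 1×3.12 + 0.015×104 = 4.68
Denominator = 1×101 + 0.015×8.87 = 101.1
Vm = 57.4 · log₁₀(0.046276) = 57.4 × (-1.3346) = -76.61 mV

-77 mV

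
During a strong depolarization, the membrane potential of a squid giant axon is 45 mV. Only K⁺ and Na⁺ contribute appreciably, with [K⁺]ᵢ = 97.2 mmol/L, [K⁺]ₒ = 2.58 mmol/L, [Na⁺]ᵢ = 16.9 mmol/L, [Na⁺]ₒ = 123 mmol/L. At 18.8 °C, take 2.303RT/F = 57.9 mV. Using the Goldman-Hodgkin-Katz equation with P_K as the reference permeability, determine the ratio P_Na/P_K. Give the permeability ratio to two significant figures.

Let α = P_Na/P_K. GHK: Vm = 57.9·log₁₀[(Kₒ + α·Naₒ)/(Kᵢ + α·Naᵢ)].
10^(Vm/57.9) = 10^(45.0/57.9) = 5.9869
So 5.9869·(Kᵢ + α·Naᵢ) = Kₒ + α·Naₒ → α = (5.9869·97.2 − 2.58) / (123.0 − 5.9869·16.9)
α = (581.9 − 2.58) / (123.0 − 101.2) = 579.3/21.82 = 26.55

27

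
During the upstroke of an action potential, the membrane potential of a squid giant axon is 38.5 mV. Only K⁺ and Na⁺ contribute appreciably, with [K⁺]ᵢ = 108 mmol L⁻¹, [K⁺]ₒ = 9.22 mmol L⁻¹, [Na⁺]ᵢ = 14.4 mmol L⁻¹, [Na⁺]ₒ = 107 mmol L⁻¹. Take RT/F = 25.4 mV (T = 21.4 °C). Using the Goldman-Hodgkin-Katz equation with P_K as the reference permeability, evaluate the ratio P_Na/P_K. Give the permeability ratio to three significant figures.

11.6

Let α = P_Na/P_K. GHK: Vm = 25.4·ln[(Kₒ + α·Naₒ)/(Kᵢ + α·Naᵢ)].
e^(Vm/25.4) = e^(38.5/25.4) = 4.5528
So 4.5528·(Kᵢ + α·Naᵢ) = Kₒ + α·Naₒ → α = (4.5528·108.0 − 9.22) / (107.0 − 4.5528·14.4)
α = (491.7 − 9.22) / (107.0 − 65.56) = 482.5/41.44 = 11.64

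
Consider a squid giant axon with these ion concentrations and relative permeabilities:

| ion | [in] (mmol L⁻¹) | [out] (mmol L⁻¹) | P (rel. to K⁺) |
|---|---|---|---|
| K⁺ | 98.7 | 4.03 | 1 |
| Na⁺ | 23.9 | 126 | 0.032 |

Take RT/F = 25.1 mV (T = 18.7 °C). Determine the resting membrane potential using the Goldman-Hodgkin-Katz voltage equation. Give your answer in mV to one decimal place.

-63.1 mV

Vm = 25.1 · ln[(Σ P·[cation]ₒ + Σ P·[anion]ᵢ) / (Σ P·[cation]ᵢ + Σ P·[anion]ₒ)]
Numerator = 1×4.03 + 0.032×126 = 8.062
Denominator = 1×98.7 + 0.032×23.9 = 99.46
Vm = 25.1 · ln(0.081054) = 25.1 × (-2.5126) = -63.07 mV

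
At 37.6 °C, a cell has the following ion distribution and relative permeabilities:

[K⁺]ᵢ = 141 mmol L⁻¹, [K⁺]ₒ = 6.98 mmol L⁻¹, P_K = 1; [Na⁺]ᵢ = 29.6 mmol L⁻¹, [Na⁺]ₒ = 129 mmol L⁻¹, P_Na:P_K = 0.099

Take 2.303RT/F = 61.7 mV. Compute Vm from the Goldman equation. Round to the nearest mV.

-53 mV

Vm = 61.7 · log₁₀[(Σ P·[cation]ₒ + Σ P·[anion]ᵢ) / (Σ P·[cation]ᵢ + Σ P·[anion]ₒ)]
Numerator = 1×6.98 + 0.099×129 = 19.75
Denominator = 1×141 + 0.099×29.6 = 143.9
Vm = 61.7 · log₁₀(0.13723) = 61.7 × (-0.8626) = -53.22 mV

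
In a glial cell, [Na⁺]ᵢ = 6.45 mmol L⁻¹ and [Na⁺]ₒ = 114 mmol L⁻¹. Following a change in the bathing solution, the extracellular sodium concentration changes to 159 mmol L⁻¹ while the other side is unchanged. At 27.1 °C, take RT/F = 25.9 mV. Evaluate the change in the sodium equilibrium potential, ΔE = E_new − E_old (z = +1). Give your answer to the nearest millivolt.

E_old = (25.9/1)·ln(114/6.45) = 74.39 mV
E_new = (25.9/1)·ln(159/6.45) = 83.00 mV
ΔE = 83.00 − (74.39) = 8.62 mV

9 mV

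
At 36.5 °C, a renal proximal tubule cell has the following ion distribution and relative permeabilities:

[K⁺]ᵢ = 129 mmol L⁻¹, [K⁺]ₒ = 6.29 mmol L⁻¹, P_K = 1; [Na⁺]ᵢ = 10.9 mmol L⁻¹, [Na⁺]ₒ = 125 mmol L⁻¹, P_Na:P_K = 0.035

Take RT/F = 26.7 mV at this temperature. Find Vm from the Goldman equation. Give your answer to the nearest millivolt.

Vm = 26.7 · ln[(Σ P·[cation]ₒ + Σ P·[anion]ᵢ) / (Σ P·[cation]ᵢ + Σ P·[anion]ₒ)]
Numerator = 1×6.29 + 0.035×125 = 10.66
Denominator = 1×129 + 0.035×10.9 = 129.4
Vm = 26.7 · ln(0.082431) = 26.7 × (-2.4958) = -66.64 mV

-67 mV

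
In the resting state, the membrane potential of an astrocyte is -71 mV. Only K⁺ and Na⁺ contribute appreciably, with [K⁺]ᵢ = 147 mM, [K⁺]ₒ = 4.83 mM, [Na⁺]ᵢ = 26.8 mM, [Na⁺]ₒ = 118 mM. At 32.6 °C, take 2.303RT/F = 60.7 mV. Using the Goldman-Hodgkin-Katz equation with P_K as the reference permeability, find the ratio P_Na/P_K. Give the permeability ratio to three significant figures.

0.0440

Let α = P_Na/P_K. GHK: Vm = 60.7·log₁₀[(Kₒ + α·Naₒ)/(Kᵢ + α·Naᵢ)].
10^(Vm/60.7) = 10^(-71.0/60.7) = 0.067657
So 0.067657·(Kᵢ + α·Naᵢ) = Kₒ + α·Naₒ → α = (0.067657·147.0 − 4.83) / (118.0 − 0.067657·26.8)
α = (9.946 − 4.83) / (118.0 − 1.813) = 5.116/116.2 = 0.04403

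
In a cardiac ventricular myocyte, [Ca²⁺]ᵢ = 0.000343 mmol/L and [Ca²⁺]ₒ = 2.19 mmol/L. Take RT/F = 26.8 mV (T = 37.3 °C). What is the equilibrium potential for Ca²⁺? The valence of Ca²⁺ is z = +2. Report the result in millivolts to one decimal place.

E = (26.8/z) · ln([Ca²⁺]_out/[Ca²⁺]_in) with z = +2.
= (26.8/2) · ln(2.19/0.000343) = 13.40 · ln(6385)
= 13.40 · (8.7617) = 117.41 mV

117.4 mV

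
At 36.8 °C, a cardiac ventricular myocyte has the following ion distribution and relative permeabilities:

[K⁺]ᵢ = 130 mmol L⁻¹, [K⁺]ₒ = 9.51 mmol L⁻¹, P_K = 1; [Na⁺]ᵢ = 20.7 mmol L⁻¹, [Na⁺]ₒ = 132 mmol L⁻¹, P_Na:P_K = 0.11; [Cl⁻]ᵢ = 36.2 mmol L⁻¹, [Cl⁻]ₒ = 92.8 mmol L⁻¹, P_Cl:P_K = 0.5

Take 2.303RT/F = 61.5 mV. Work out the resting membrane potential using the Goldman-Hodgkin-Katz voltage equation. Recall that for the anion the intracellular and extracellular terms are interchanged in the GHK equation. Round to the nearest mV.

Vm = 61.5 · log₁₀[(Σ P·[cation]ₒ + Σ P·[anion]ᵢ) / (Σ P·[cation]ᵢ + Σ P·[anion]ₒ)]
Numerator = 1×9.51 + 0.11×132 + 0.5×36.2 = 42.13
Denominator = 1×130 + 0.11×20.7 + 0.5×92.8 = 178.7
Vm = 61.5 · log₁₀(0.23579) = 61.5 × (-0.6275) = -38.59 mV

-39 mV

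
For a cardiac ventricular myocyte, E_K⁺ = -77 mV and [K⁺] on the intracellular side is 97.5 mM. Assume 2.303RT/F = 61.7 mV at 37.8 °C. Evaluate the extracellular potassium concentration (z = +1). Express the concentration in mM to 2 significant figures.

5.5 mM

Nernst: E = (61.7/1) · log₁₀([out]/[in]), so log₁₀([out]/[in]) = -77.0 × 1 / 61.7 = -1.2480.
[out]/[in] = 10^(-1.2480) = 0.0565.
[out] = 0.0565 × 97.5 = 5.508 mM.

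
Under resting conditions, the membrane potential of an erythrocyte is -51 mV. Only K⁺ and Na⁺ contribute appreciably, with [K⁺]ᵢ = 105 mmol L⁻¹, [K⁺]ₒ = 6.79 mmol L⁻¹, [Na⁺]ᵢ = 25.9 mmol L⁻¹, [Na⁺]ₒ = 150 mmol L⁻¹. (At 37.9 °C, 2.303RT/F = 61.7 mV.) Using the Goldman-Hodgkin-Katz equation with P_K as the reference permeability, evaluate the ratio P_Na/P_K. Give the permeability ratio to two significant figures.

Let α = P_Na/P_K. GHK: Vm = 61.7·log₁₀[(Kₒ + α·Naₒ)/(Kᵢ + α·Naᵢ)].
10^(Vm/61.7) = 10^(-51.0/61.7) = 0.14908
So 0.14908·(Kᵢ + α·Naᵢ) = Kₒ + α·Naₒ → α = (0.14908·105.0 − 6.79) / (150.0 − 0.14908·25.9)
α = (15.65 − 6.79) / (150.0 − 3.861) = 8.863/146.1 = 0.06065

0.061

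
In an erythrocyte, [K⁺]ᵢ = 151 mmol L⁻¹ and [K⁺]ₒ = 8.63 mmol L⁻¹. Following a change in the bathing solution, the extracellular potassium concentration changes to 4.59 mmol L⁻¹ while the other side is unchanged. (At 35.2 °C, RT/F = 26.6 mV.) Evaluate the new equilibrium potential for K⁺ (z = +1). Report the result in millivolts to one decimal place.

After the shift: [K⁺]_out = 4.59, [K⁺]_in = 151 mmol L⁻¹.
E_new = (26.6/1)·ln(4.59/151) = 26.60 · (-3.4934) = -92.92 mV

-92.9 mV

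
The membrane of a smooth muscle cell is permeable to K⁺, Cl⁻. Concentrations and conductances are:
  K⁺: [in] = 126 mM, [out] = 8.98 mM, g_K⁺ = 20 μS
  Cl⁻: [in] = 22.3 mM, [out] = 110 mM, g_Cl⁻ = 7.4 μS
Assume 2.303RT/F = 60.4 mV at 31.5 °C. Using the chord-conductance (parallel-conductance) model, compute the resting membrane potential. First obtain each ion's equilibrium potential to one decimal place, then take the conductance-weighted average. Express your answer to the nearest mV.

E_K⁺ = (60.4/1)·log₁₀(8.98/126) = -69.3 mV
E_Cl⁻ = (60.4/-1)·log₁₀(110/22.3) = -41.9 mV
Vm = (Σ gᵢEᵢ)/(Σ gᵢ) = (20·-69.3 + 7.4·-41.9) / (20 + 7.4)
= -1696.06 / 27.4 = -61.90 mV

-62 mV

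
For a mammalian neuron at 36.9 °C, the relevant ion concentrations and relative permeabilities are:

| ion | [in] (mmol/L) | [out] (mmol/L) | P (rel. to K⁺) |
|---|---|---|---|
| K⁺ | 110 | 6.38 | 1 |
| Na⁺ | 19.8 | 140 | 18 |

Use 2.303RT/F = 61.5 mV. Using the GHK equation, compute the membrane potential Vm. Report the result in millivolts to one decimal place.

Vm = 61.5 · log₁₀[(Σ P·[cation]ₒ + Σ P·[anion]ᵢ) / (Σ P·[cation]ᵢ + Σ P·[anion]ₒ)]
Numerator = 1×6.38 + 18×140 = 2526
Denominator = 1×110 + 18×19.8 = 466.4
Vm = 61.5 · log₁₀(5.4168) = 61.5 × (0.7337) = 45.13 mV

45.1 mV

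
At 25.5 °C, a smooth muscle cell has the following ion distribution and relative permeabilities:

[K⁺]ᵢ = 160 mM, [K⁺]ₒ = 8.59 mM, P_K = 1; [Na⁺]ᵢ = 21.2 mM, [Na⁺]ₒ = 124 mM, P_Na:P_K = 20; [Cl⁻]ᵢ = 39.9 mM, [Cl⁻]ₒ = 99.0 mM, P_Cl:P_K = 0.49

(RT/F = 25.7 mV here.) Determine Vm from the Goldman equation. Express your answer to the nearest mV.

Vm = 25.7 · ln[(Σ P·[cation]ₒ + Σ P·[anion]ᵢ) / (Σ P·[cation]ᵢ + Σ P·[anion]ₒ)]
Numerator = 1×8.59 + 20×124 + 0.49×39.9 = 2508
Denominator = 1×160 + 20×21.2 + 0.49×99.0 = 632.5
Vm = 25.7 · ln(3.9654) = 25.7 × (1.3776) = 35.40 mV

35 mV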